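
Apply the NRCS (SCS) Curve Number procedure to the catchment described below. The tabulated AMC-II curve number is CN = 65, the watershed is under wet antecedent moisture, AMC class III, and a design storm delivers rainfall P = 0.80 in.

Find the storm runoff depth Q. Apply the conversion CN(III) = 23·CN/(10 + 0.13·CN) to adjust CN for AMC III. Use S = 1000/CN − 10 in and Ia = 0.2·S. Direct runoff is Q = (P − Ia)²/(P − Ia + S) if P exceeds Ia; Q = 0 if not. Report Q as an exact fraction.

Q = 61504/1493505 in ≈ 0.041 in

Wet (AMC III): CN(III) = 23·65/(10 + 0.13·65) = 1495/(369/20) = 29900/369 ≈ 81.030
S = 1000/(29900/369) − 10 = 700/299 in ≈ 2.341 in
Ia = 0.2S: 0.2·2.341 = 0.468 in (exactly 140/299)
Since P=0.800 > Ia=0.468: effective rainfall P−Ia = 496/1495 in
Q: (496/1495)² ÷ (3996/1495) = 61504/1493505 in (≈ 0.041 in)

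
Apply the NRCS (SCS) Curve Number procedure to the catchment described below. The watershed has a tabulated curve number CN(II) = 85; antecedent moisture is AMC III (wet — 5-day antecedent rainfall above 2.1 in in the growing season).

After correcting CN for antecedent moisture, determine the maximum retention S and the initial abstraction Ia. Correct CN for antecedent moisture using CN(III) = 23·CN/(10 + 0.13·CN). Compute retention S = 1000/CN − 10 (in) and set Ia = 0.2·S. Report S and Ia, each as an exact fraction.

Adjust CN=85 to AMC III: 23·85/(10 + 0.13·85) → 1955 ÷ (421/20) = 39100/421 ≈ 92.874
Retention S: 1000/CN − 10 with CN=92.874 → S = 300/391 ≈ 0.767 in
Ia = 0.2S: 0.2·0.767 = 0.153 in (exactly 60/391)

S = 300/391 in ≈ 0.767 in; Ia = 60/391 in ≈ 0.153 in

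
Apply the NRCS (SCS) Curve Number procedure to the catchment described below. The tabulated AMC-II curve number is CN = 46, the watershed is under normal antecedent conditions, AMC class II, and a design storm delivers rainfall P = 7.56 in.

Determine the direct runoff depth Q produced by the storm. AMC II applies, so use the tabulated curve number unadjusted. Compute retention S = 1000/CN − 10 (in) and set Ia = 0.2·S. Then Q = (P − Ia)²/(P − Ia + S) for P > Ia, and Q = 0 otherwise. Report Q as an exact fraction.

AMC II — tabulated CN = 46 applies directly.
Retention S: 1000/CN − 10 with CN=46.000 → S = 270/23 ≈ 11.739 in
Initial abstraction Ia = S/5 = (270/23)/5 = 54/23 ≈ 2.348 in
P − Ia = 7.560 − 2.348 = 2997/575 ≈ 5.212 in (> 0, runoff occurs)
Runoff Q = (P−Ia)²/(P−Ia+S) = (5.212)²/(5.212+11.739) = 332667/207575 ≈ 1.603 in

Q = 332667/207575 in ≈ 1.603 in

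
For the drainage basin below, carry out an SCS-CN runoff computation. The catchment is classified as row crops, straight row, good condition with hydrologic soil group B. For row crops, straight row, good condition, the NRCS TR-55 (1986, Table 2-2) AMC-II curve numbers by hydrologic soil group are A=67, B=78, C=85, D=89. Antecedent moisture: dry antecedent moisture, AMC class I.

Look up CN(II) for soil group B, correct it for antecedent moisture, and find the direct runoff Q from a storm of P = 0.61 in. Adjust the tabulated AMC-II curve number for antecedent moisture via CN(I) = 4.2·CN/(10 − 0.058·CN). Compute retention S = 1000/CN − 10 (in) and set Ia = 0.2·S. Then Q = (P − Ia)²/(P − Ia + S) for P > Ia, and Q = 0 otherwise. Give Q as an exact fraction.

NRCS table: row crops, straight row, good condition, soil group B → CN(II) = 78
CN(I) from CN(II)=78: (4.2·78)/(10 − 0.058·78) = 81900/1369 ≈ 59.825
Max retention: S = 1000/(81900/1369) − 10 = 5500/819 in (≈ 6.716 in)
Ia = 0.2·(5500/819) = 1100/819 in ≈ 1.343 in
P = 0.610 ≤ Ia = 1.343 in: entire storm abstracted, Q = 0.

Q = 0 in ≈ 0.000 in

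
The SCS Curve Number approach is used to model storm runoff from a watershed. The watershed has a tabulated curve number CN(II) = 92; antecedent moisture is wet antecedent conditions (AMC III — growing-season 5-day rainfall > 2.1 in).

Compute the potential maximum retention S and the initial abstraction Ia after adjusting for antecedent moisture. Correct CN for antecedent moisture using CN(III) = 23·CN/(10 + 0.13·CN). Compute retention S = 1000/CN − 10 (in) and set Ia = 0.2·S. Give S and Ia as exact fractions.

Adjust CN=92 to AMC III: 23·92/(10 + 0.13·92) → 2116 ÷ (549/25) = 52900/549 ≈ 96.357
Max retention: S = 1000/(52900/549) − 10 = 200/529 in (≈ 0.378 in)
Initial abstraction Ia = S/5 = (200/529)/5 = 40/529 ≈ 0.076 in

S = 200/529 in ≈ 0.378 in; Ia = 40/529 in ≈ 0.076 in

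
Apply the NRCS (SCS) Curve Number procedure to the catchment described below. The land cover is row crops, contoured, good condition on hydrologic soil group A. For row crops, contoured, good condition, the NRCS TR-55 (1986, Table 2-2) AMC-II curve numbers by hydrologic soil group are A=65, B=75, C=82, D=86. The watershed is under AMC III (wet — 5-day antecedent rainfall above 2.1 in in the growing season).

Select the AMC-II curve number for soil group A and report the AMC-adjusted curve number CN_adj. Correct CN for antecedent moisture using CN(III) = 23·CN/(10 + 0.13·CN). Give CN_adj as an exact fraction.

CN_adj = 29900/369 ≈ 81.030

NRCS table: row crops, contoured, good condition, soil group A → CN(II) = 65
Wet (AMC III): CN(III) = 23·65/(10 + 0.13·65) = 1495/(369/20) = 29900/369 ≈ 81.030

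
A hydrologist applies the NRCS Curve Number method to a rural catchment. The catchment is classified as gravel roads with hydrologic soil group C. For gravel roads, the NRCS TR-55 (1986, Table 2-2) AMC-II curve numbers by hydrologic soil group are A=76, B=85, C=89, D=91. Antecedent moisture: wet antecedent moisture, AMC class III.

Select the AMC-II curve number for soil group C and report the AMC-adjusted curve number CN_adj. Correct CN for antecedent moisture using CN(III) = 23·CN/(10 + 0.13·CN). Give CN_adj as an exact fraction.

CN_adj = 204700/2157 ≈ 94.900

NRCS table: gravel roads, soil group C → CN(II) = 89
Adjust CN=89 to AMC III: 23·89/(10 + 0.13·89) → 2047 ÷ (2157/100) = 204700/2157 ≈ 94.900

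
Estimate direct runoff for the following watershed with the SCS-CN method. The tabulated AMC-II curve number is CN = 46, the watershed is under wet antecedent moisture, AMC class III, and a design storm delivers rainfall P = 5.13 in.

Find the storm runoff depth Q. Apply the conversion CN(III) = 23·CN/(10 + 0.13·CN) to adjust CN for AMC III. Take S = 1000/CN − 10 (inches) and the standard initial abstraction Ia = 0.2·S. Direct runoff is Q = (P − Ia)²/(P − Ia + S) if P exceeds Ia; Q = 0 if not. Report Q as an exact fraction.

Wet (AMC III): CN(III) = 23·46/(10 + 0.13·46) = 1058/(799/50) = 52900/799 ≈ 66.208
S = 1000/(52900/799) − 10 = 2700/529 in ≈ 5.104 in
Ia = 0.2·(2700/529) = 540/529 in ≈ 1.021 in
P − Ia = 5.130 − 1.021 = 217377/52900 ≈ 4.109 in (> 0, runoff occurs)
Q = (217377/52900)²/((217377/52900) + 2700/529) = (47252760129/2798410000)/(487377/52900) = 583367409/318299300 in ≈ 1.833 in

Q = 583367409/318299300 in ≈ 1.833 in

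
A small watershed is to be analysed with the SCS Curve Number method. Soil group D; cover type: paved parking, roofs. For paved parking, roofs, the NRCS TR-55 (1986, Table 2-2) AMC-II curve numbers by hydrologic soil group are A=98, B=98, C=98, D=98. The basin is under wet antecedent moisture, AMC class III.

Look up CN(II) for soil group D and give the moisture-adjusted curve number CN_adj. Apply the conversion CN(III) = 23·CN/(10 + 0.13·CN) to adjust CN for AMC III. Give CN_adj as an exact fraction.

CN_adj = 112700/1137 ≈ 99.120

NRCS table: paved parking, roofs, soil group D → CN(II) = 98
CN(III) from CN(II)=98: (23·98)/(10 + 0.13·98) = 112700/1137 ≈ 99.120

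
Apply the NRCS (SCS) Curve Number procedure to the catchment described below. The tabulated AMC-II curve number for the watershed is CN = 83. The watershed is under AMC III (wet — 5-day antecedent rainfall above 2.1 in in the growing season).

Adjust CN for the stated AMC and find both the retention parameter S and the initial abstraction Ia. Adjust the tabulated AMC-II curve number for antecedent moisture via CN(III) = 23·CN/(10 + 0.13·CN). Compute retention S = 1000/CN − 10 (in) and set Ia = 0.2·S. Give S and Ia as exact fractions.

Wet (AMC III): CN(III) = 23·83/(10 + 0.13·83) = 1909/(2079/100) = 190900/2079 ≈ 91.823
S = 1000/(190900/2079) − 10 = 1700/1909 in ≈ 0.891 in
Initial abstraction Ia = S/5 = (1700/1909)/5 = 340/1909 ≈ 0.178 in

S = 1700/1909 in ≈ 0.891 in; Ia = 340/1909 in ≈ 0.178 in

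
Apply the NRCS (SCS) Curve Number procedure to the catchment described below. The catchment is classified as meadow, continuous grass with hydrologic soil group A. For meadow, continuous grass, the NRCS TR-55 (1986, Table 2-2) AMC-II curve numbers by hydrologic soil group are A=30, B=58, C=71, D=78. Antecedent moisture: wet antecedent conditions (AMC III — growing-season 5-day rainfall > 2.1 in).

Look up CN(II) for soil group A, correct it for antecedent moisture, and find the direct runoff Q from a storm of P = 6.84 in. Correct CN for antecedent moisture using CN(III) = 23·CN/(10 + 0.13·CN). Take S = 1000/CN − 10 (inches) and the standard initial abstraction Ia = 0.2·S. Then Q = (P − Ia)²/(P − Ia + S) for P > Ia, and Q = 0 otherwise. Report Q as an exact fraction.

Q = 68873401/44503275 in ≈ 1.548 in

NRCS table: meadow, continuous grass, soil group A → CN(II) = 30
Adjust CN=30 to AMC III: 23·30/(10 + 0.13·30) → 690 ÷ (139/10) = 6900/139 ≈ 49.640
Max retention: S = 1000/(6900/139) − 10 = 700/69 in (≈ 10.145 in)
Ia = 0.2S: 0.2·10.145 = 2.029 in (exactly 140/69)
Since P=6.840 > Ia=2.029: effective rainfall P−Ia = 8299/1725 in
Q = (8299/1725)²/((8299/1725) + 700/69) = (68873401/2975625)/(25799/1725) = 68873401/44503275 in ≈ 1.548 in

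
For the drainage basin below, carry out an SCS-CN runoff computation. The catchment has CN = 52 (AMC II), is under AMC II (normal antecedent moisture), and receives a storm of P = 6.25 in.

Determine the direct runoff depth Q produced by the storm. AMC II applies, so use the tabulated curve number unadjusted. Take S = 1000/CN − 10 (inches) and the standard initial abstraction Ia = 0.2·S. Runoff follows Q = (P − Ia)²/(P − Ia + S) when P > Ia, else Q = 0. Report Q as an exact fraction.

Q = 52441/36868 in ≈ 1.422 in

CN(II) = 52; AMC II needs no correction.
Max retention: S = 1000/52 − 10 = 120/13 in (≈ 9.231 in)
Initial abstraction Ia = S/5 = (120/13)/5 = 24/13 ≈ 1.846 in
P − Ia = 6.250 − 1.846 = 229/52 ≈ 4.404 in (> 0, runoff occurs)
Runoff Q = (P−Ia)²/(P−Ia+S) = (4.404)²/(4.404+9.231) = 52441/36868 ≈ 1.422 in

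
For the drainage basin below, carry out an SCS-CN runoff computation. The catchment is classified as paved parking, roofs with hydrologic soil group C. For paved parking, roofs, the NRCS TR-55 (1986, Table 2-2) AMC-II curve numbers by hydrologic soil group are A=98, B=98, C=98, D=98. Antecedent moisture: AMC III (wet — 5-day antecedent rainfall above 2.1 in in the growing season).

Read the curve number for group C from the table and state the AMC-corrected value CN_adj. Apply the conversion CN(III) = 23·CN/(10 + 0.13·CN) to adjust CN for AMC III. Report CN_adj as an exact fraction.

NRCS table: paved parking, roofs, soil group C → CN(II) = 98
CN(III) from CN(II)=98: (23·98)/(10 + 0.13·98) = 112700/1137 ≈ 99.120

CN_adj = 112700/1137 ≈ 99.120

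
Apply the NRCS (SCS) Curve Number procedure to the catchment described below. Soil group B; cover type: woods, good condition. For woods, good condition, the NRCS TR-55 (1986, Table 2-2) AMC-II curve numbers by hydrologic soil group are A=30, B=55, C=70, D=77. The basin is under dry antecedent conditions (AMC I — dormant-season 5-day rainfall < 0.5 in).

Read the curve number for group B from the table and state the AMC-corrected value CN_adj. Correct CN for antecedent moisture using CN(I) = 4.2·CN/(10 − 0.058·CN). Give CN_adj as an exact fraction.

NRCS table: woods, good condition, soil group B → CN(II) = 55
Dry (AMC I): CN(I) = 4.2·55/(10 − 0.058·55) = 231/(681/100) = 7700/227 ≈ 33.921

CN_adj = 7700/227 ≈ 33.921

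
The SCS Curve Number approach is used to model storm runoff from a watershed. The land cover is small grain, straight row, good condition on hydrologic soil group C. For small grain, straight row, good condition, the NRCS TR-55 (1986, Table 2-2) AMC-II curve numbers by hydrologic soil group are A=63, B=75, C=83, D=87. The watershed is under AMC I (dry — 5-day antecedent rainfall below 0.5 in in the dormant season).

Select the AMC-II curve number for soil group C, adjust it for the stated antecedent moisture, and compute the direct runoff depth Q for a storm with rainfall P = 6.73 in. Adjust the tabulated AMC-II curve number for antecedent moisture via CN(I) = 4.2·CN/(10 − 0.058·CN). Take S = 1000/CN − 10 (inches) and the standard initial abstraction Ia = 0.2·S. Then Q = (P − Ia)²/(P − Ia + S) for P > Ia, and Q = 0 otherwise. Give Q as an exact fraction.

Q = 1006087235521/322984697700 in ≈ 3.115 in

NRCS table: small grain, straight row, good condition, soil group C → CN(II) = 83
Adjust CN=83 to AMC I: 4.2·83/(10 − 0.058·83) → (1743/5) ÷ (2593/500) = 174300/2593 ≈ 67.219
S = 1000/(174300/2593) − 10 = 8500/1743 in ≈ 4.877 in
Ia = 0.2·(8500/1743) = 1700/1743 in ≈ 0.975 in
P − Ia = 6.730 − 0.975 = 1003039/174300 ≈ 5.755 in (> 0, runoff occurs)
Q = (1003039/174300)²/((1003039/174300) + 8500/1743) = (1006087235521/30380490000)/(1853039/174300) = 1006087235521/322984697700 in ≈ 3.115 in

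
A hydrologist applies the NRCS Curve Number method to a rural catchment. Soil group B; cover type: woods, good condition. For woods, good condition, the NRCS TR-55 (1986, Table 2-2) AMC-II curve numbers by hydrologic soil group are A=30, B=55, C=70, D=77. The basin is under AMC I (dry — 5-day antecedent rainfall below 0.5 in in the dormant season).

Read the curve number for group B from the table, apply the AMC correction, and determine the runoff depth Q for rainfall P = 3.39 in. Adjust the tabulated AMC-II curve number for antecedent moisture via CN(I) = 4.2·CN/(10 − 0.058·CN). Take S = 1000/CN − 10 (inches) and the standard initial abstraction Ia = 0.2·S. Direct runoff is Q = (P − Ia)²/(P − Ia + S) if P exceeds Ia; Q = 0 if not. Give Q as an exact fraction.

NRCS table: woods, good condition, soil group B → CN(II) = 55
Dry (AMC I): CN(I) = 4.2·55/(10 − 0.058·55) = 231/(681/100) = 7700/227 ≈ 33.921
Max retention: S = 1000/(7700/227) − 10 = 1500/77 in (≈ 19.481 in)
Initial abstraction Ia = S/5 = (1500/77)/5 = 300/77 ≈ 3.896 in
P = 3.390 ≤ Ia = 3.896 in: entire storm abstracted, Q = 0.

Q = 0 in ≈ 0.000 in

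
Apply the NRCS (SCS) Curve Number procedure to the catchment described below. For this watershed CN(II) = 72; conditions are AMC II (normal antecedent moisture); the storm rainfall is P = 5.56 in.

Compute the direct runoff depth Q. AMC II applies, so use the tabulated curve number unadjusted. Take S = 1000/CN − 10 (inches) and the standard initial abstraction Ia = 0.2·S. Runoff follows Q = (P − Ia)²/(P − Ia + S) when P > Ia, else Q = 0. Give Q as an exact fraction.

Q = 1157776/438975 in ≈ 2.637 in

Average conditions: CN = 72 (no AMC adjustment).
S = 1000/72 − 10 = 35/9 in ≈ 3.889 in
Initial abstraction Ia = S/5 = (35/9)/5 = 7/9 ≈ 0.778 in
P − Ia = 5.560 − 0.778 = 1076/225 ≈ 4.782 in (> 0, runoff occurs)
Q: (1076/225)² ÷ (1951/225) = 1157776/438975 in (≈ 2.637 in)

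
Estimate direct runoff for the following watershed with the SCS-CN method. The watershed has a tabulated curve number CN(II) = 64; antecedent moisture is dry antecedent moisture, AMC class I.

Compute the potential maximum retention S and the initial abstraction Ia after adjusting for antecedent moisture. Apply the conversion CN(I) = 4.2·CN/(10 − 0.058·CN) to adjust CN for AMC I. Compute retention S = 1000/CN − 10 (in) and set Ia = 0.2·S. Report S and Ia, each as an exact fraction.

Dry (AMC I): CN(I) = 4.2·64/(10 − 0.058·64) = (1344/5)/(786/125) = 5600/131 ≈ 42.748
S = 1000/(5600/131) − 10 = 375/28 in ≈ 13.393 in
Initial abstraction Ia = S/5 = (375/28)/5 = 75/28 ≈ 2.679 in

S = 375/28 in ≈ 13.393 in; Ia = 75/28 in ≈ 2.679 in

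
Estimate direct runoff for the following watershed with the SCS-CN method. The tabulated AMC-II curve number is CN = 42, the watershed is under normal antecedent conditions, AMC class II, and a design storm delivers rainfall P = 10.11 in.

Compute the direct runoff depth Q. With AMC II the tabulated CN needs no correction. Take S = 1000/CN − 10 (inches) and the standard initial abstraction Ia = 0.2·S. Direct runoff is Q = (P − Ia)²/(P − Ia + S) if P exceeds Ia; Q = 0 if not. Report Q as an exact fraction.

Q = 238115761/93305100 in ≈ 2.552 in

CN(II) = 42; AMC II needs no correction.
S = 1000/42 − 10 = 290/21 in ≈ 13.810 in
Ia = 0.2S: 0.2·13.810 = 2.762 in (exactly 58/21)
P − Ia = 10.110 − 2.762 = 15431/2100 ≈ 7.348 in (> 0, runoff occurs)
Q = (15431/2100)²/((15431/2100) + 290/21) = (238115761/4410000)/(44431/2100) = 238115761/93305100 in ≈ 2.552 in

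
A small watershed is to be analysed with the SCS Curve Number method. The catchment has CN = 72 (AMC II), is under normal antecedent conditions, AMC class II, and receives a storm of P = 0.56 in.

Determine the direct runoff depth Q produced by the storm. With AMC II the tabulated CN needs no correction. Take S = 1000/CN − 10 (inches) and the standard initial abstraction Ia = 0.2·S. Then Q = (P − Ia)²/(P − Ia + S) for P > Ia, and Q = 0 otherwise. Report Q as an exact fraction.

Q = 0 in ≈ 0.000 in

CN(II) = 72; AMC II needs no correction.
Retention S: 1000/CN − 10 with CN=72.000 → S = 35/9 ≈ 3.889 in
Ia = 0.2S: 0.2·3.889 = 0.778 in (exactly 7/9)
P = 0.560 ≤ Ia = 0.778 in: entire storm abstracted, Q = 0.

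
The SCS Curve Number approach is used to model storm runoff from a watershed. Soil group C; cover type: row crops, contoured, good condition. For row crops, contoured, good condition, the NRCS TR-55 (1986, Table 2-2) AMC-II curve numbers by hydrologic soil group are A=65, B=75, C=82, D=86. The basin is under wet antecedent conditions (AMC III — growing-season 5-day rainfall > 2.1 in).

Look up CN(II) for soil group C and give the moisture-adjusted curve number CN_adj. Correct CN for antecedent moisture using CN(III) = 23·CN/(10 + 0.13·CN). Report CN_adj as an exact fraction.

NRCS table: row crops, contoured, good condition, soil group C → CN(II) = 82
Adjust CN=82 to AMC III: 23·82/(10 + 0.13·82) → 1886 ÷ (1033/50) = 94300/1033 ≈ 91.288

CN_adj = 94300/1033 ≈ 91.288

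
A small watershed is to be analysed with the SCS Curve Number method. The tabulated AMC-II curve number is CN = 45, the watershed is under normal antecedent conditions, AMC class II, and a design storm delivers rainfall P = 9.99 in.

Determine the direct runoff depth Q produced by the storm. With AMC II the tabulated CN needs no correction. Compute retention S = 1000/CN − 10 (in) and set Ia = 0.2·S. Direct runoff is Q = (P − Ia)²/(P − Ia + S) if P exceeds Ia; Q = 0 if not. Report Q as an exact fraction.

Q = 46117681/16011900 in ≈ 2.880 in

AMC II — tabulated CN = 45 applies directly.
Retention S: 1000/CN − 10 with CN=45.000 → S = 110/9 ≈ 12.222 in
Ia = 0.2·(110/9) = 22/9 in ≈ 2.444 in
Since P=9.990 > Ia=2.444: effective rainfall P−Ia = 6791/900 in
Runoff Q = (P−Ia)²/(P−Ia+S) = (7.546)²/(7.546+12.222) = 46117681/16011900 ≈ 2.880 in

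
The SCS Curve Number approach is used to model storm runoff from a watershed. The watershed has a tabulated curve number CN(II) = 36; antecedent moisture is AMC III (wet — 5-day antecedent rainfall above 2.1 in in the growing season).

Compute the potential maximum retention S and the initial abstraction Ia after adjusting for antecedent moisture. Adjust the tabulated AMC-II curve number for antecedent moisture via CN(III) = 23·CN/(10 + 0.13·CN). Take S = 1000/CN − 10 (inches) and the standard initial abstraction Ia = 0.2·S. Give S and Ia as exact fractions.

S = 1600/207 in ≈ 7.729 in; Ia = 320/207 in ≈ 1.546 in

CN(III) from CN(II)=36: (23·36)/(10 + 0.13·36) = 20700/367 ≈ 56.403
Retention S: 1000/CN − 10 with CN=56.403 → S = 1600/207 ≈ 7.729 in
Ia = 0.2·(1600/207) = 320/207 in ≈ 1.546 in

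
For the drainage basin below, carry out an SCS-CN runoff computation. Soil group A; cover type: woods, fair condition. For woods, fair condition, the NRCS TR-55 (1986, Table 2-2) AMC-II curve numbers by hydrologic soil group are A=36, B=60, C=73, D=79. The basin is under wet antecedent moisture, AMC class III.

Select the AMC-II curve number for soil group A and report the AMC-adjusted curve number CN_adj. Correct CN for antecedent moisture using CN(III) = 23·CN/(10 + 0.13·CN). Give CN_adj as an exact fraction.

NRCS table: woods, fair condition, soil group A → CN(II) = 36
Adjust CN=36 to AMC III: 23·36/(10 + 0.13·36) → 828 ÷ (367/25) = 20700/367 ≈ 56.403

CN_adj = 20700/367 ≈ 56.403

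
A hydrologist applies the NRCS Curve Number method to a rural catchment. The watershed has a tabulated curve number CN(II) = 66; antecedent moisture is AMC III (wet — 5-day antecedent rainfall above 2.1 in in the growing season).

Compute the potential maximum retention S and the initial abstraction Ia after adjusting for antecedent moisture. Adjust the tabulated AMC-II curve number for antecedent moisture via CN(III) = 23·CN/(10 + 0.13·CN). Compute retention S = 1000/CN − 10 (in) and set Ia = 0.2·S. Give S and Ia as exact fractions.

Adjust CN=66 to AMC III: 23·66/(10 + 0.13·66) → 1518 ÷ (929/50) = 75900/929 ≈ 81.701
S = 1000/(75900/929) − 10 = 1700/759 in ≈ 2.240 in
Ia = 0.2S: 0.2·2.240 = 0.448 in (exactly 340/759)

S = 1700/759 in ≈ 2.240 in; Ia = 340/759 in ≈ 0.448 in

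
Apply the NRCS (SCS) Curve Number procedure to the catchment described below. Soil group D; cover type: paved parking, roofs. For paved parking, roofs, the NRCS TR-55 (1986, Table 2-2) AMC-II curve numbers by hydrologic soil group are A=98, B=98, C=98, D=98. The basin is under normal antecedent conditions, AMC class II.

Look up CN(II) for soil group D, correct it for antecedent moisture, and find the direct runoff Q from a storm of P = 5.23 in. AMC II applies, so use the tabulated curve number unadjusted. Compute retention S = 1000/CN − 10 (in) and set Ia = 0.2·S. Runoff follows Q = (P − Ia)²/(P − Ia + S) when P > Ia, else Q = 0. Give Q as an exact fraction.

NRCS table: paved parking, roofs, soil group D → CN(II) = 98
AMC II — tabulated CN = 98 applies directly.
Retention S: 1000/CN − 10 with CN=98.000 → S = 10/49 ≈ 0.204 in
Initial abstraction Ia = S/5 = (10/49)/5 = 2/49 ≈ 0.041 in
Since P=5.230 > Ia=0.041: effective rainfall P−Ia = 25427/4900 in
Runoff Q = (P−Ia)²/(P−Ia+S) = (5.189)²/(5.189+0.204) = 646532329/129492300 ≈ 4.993 in

Q = 646532329/129492300 in ≈ 4.993 in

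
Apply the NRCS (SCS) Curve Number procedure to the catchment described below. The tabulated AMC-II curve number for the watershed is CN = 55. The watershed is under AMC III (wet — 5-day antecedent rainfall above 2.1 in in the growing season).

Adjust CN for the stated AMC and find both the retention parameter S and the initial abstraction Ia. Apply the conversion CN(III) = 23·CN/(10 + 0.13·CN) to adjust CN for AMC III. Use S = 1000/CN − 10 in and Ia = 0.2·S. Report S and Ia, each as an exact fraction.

S = 900/253 in ≈ 3.557 in; Ia = 180/253 in ≈ 0.711 in

CN(III) from CN(II)=55: (23·55)/(10 + 0.13·55) = 25300/343 ≈ 73.761
Retention S: 1000/CN − 10 with CN=73.761 → S = 900/253 ≈ 3.557 in
Initial abstraction Ia = S/5 = (900/253)/5 = 180/253 ≈ 0.711 in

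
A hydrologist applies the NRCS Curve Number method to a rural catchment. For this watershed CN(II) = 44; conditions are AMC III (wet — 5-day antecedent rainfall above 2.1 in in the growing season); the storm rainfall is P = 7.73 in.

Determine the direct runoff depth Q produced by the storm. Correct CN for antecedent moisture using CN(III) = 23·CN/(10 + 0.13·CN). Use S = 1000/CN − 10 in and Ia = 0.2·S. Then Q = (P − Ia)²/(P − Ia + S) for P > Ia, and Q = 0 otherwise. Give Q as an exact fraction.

Wet (AMC III): CN(III) = 23·44/(10 + 0.13·44) = 1012/(393/25) = 25300/393 ≈ 64.377
Retention S: 1000/CN − 10 with CN=64.377 → S = 1400/253 ≈ 5.534 in
Ia = 0.2·(1400/253) = 280/253 in ≈ 1.107 in
Excess rainfall: 7.730 − 1.107 = 6.623 in; P > Ia so Q > 0
Q = (167569/25300)²/((167569/25300) + 1400/253) = (28079369761/640090000)/(307569/25300) = 28079369761/7781495700 in ≈ 3.608 in

Q = 28079369761/7781495700 in ≈ 3.608 in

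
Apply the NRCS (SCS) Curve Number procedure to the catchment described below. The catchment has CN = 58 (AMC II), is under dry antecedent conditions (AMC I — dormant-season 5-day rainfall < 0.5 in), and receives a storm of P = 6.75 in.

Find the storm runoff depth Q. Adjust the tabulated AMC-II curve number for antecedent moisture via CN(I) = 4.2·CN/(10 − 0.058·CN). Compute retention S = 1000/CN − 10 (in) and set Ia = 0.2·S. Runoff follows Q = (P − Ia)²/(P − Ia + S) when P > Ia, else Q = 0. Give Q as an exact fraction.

Q = 146689/276428 in ≈ 0.531 in

Dry (AMC I): CN(I) = 4.2·58/(10 − 0.058·58) = (1218/5)/(1659/250) = 2900/79 ≈ 36.709
Max retention: S = 1000/(2900/79) − 10 = 500/29 in (≈ 17.241 in)
Ia = 0.2·(500/29) = 100/29 in ≈ 3.448 in
P − Ia = 6.750 − 3.448 = 383/116 ≈ 3.302 in (> 0, runoff occurs)
Runoff Q = (P−Ia)²/(P−Ia+S) = (3.302)²/(3.302+17.241) = 146689/276428 ≈ 0.531 in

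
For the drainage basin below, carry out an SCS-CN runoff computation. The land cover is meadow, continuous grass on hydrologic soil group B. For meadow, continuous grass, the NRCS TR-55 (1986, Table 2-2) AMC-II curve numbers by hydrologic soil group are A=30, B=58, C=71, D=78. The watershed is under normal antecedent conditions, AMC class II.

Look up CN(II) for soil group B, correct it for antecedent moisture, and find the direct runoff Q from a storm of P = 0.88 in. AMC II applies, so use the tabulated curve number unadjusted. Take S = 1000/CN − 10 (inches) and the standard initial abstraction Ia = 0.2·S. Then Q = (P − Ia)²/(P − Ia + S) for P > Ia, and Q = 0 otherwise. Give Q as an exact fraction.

Q = 0 in ≈ 0.000 in

NRCS table: meadow, continuous grass, soil group B → CN(II) = 58
CN(II) = 58; AMC II needs no correction.
Retention S: 1000/CN − 10 with CN=58.000 → S = 210/29 ≈ 7.241 in
Initial abstraction Ia = S/5 = (210/29)/5 = 42/29 ≈ 1.448 in
P = 0.880 ≤ Ia = 1.448 in: entire storm abstracted, Q = 0.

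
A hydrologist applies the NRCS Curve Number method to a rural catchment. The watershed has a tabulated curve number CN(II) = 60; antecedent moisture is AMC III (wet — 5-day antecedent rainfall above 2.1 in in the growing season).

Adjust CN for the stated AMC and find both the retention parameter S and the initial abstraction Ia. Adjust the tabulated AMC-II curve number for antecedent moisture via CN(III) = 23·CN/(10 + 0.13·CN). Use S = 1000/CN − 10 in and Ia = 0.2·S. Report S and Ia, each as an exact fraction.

Adjust CN=60 to AMC III: 23·60/(10 + 0.13·60) → 1380 ÷ (89/5) = 6900/89 ≈ 77.528
S = 1000/(6900/89) − 10 = 200/69 in ≈ 2.899 in
Initial abstraction Ia = S/5 = (200/69)/5 = 40/69 ≈ 0.580 in

S = 200/69 in ≈ 2.899 in; Ia = 40/69 in ≈ 0.580 in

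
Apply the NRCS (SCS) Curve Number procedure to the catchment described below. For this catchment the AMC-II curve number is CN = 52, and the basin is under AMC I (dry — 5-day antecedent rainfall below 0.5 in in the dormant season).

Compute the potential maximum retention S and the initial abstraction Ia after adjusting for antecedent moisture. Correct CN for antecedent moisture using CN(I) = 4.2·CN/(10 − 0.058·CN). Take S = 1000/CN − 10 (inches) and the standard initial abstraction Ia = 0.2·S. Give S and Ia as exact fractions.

S = 2000/91 in ≈ 21.978 in; Ia = 400/91 in ≈ 4.396 in

Dry (AMC I): CN(I) = 4.2·52/(10 − 0.058·52) = (1092/5)/(873/125) = 9100/291 ≈ 31.271
Retention S: 1000/CN − 10 with CN=31.271 → S = 2000/91 ≈ 21.978 in
Ia = 0.2·(2000/91) = 400/91 in ≈ 4.396 in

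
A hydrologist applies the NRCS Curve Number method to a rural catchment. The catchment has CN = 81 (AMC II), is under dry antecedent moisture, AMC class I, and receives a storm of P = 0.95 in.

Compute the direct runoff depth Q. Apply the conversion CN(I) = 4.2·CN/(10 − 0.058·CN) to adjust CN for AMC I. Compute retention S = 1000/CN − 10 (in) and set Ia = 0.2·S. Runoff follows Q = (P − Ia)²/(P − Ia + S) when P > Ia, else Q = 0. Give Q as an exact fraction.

CN(I) from CN(II)=81: (4.2·81)/(10 − 0.058·81) = 170100/2651 ≈ 64.164
Max retention: S = 1000/(170100/2651) − 10 = 9500/1701 in (≈ 5.585 in)
Initial abstraction Ia = S/5 = (9500/1701)/5 = 1900/1701 ≈ 1.117 in
P = 0.950 ≤ Ia = 1.117 in: entire storm abstracted, Q = 0.

Q = 0 in ≈ 0.000 in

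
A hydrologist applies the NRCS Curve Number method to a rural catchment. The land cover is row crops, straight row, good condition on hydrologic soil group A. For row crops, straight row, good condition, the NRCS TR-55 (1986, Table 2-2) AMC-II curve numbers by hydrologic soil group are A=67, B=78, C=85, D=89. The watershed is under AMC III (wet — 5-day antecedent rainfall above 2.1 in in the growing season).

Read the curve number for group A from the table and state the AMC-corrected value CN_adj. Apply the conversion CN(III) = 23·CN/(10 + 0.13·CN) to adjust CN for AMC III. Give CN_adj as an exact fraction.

CN_adj = 154100/1871 ≈ 82.362

NRCS table: row crops, straight row, good condition, soil group A → CN(II) = 67
Wet (AMC III): CN(III) = 23·67/(10 + 0.13·67) = 1541/(1871/100) = 154100/1871 ≈ 82.362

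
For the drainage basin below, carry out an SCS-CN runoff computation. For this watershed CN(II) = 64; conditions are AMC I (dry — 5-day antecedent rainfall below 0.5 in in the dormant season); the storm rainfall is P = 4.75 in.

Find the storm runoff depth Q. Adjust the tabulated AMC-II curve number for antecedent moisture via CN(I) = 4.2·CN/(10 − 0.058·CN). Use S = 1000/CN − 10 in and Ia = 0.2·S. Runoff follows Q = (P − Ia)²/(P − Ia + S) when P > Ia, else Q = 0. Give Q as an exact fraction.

Dry (AMC I): CN(I) = 4.2·64/(10 − 0.058·64) = (1344/5)/(786/125) = 5600/131 ≈ 42.748
Retention S: 1000/CN − 10 with CN=42.748 → S = 375/28 ≈ 13.393 in
Ia = 0.2S: 0.2·13.393 = 2.679 in (exactly 75/28)
Since P=4.750 > Ia=2.679: effective rainfall P−Ia = 29/14 in
Runoff Q = (P−Ia)²/(P−Ia+S) = (2.071)²/(2.071+13.393) = 841/3031 ≈ 0.277 in

Q = 841/3031 in ≈ 0.277 in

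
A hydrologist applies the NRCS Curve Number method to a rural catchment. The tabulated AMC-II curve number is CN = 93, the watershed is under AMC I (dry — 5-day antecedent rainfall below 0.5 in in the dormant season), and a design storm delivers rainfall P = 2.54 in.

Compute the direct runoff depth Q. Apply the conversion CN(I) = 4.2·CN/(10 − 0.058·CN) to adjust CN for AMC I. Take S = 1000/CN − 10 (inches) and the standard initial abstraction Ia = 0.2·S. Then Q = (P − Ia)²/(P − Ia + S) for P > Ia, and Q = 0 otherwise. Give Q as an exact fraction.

Adjust CN=93 to AMC I: 4.2·93/(10 − 0.058·93) → (1953/5) ÷ (2303/500) = 27900/329 ≈ 84.802
Max retention: S = 1000/(27900/329) − 10 = 500/279 in (≈ 1.792 in)
Ia = 0.2S: 0.2·1.792 = 0.358 in (exactly 100/279)
P − Ia = 2.540 − 0.358 = 30433/13950 ≈ 2.182 in (> 0, runoff occurs)
Q = (30433/13950)²/((30433/13950) + 500/279) = (926167489/194602500)/(55433/13950) = 926167489/773290350 in ≈ 1.198 in

Q = 926167489/773290350 in ≈ 1.198 in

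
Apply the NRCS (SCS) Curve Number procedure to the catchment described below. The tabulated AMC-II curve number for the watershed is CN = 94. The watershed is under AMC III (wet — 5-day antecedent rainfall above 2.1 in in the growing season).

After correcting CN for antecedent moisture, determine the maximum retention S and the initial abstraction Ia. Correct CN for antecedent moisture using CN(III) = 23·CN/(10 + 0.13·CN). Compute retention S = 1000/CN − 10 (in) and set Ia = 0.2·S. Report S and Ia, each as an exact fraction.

S = 300/1081 in ≈ 0.278 in; Ia = 60/1081 in ≈ 0.056 in

CN(III) from CN(II)=94: (23·94)/(10 + 0.13·94) = 108100/1111 ≈ 97.300
Max retention: S = 1000/(108100/1111) − 10 = 300/1081 in (≈ 0.278 in)
Initial abstraction Ia = S/5 = (300/1081)/5 = 60/1081 ≈ 0.056 in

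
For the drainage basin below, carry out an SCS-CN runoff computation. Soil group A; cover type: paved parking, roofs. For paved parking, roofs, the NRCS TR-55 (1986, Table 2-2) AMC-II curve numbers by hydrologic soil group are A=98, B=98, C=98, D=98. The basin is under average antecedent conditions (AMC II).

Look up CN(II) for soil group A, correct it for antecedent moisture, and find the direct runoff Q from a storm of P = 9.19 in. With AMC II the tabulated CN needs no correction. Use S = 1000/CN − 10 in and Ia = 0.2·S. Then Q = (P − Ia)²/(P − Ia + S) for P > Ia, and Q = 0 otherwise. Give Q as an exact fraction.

Q = 2009818561/224571900 in ≈ 8.950 in

NRCS table: paved parking, roofs, soil group A → CN(II) = 98
Average conditions: CN = 98 (no AMC adjustment).
S = 1000/98 − 10 = 10/49 in ≈ 0.204 in
Initial abstraction Ia = S/5 = (10/49)/5 = 2/49 ≈ 0.041 in
Since P=9.190 > Ia=0.041: effective rainfall P−Ia = 44831/4900 in
Q: (44831/4900)² ÷ (45831/4900) = 2009818561/224571900 in (≈ 8.950 in)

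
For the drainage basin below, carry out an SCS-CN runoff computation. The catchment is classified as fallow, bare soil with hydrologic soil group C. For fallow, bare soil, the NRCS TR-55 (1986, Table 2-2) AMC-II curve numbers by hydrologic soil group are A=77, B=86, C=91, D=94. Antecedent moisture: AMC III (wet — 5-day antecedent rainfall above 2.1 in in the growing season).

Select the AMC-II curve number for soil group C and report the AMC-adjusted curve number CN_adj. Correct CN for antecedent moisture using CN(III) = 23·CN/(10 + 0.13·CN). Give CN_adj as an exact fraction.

NRCS table: fallow, bare soil, soil group C → CN(II) = 91
CN(III) from CN(II)=91: (23·91)/(10 + 0.13·91) = 209300/2183 ≈ 95.877

CN_adj = 209300/2183 ≈ 95.877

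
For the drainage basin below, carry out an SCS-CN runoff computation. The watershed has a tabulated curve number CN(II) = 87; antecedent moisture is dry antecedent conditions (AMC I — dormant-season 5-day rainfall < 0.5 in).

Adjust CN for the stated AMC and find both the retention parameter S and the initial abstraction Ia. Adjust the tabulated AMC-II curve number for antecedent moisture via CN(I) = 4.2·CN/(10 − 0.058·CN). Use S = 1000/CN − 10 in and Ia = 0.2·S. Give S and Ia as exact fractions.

S = 6500/1827 in ≈ 3.558 in; Ia = 1300/1827 in ≈ 0.712 in

Adjust CN=87 to AMC I: 4.2·87/(10 − 0.058·87) → (1827/5) ÷ (2477/500) = 182700/2477 ≈ 73.759
Max retention: S = 1000/(182700/2477) − 10 = 6500/1827 in (≈ 3.558 in)
Ia = 0.2·(6500/1827) = 1300/1827 in ≈ 0.712 in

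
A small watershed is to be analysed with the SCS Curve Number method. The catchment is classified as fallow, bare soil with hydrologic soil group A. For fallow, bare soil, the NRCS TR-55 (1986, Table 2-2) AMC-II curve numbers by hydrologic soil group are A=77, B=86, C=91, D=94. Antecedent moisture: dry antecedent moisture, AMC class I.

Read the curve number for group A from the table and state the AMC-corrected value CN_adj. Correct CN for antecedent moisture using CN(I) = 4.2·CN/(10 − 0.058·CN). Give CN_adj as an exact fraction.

CN_adj = 161700/2767 ≈ 58.439

NRCS table: fallow, bare soil, soil group A → CN(II) = 77
CN(I) from CN(II)=77: (4.2·77)/(10 − 0.058·77) = 161700/2767 ≈ 58.439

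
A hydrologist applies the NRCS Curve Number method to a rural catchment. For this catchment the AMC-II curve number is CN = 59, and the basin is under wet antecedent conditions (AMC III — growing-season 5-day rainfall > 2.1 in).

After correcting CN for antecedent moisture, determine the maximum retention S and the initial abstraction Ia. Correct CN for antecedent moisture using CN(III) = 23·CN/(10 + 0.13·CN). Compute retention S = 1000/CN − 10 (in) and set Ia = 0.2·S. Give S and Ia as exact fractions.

S = 4100/1357 in ≈ 3.021 in; Ia = 820/1357 in ≈ 0.604 in

Wet (AMC III): CN(III) = 23·59/(10 + 0.13·59) = 1357/(1767/100) = 135700/1767 ≈ 76.797
Max retention: S = 1000/(135700/1767) − 10 = 4100/1357 in (≈ 3.021 in)
Ia = 0.2·(4100/1357) = 820/1357 in ≈ 0.604 in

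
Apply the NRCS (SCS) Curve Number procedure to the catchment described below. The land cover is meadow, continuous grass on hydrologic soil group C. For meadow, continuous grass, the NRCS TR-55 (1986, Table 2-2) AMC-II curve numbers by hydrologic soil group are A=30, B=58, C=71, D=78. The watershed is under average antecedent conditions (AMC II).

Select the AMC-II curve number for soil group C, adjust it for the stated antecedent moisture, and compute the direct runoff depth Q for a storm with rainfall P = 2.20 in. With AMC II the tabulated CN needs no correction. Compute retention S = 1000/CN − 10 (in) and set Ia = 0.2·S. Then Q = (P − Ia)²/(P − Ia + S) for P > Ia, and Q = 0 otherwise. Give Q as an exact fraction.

Q = 241081/689055 in ≈ 0.350 in

NRCS table: meadow, continuous grass, soil group C → CN(II) = 71
CN(II) = 71; AMC II needs no correction.
Max retention: S = 1000/71 − 10 = 290/71 in (≈ 4.085 in)
Ia = 0.2S: 0.2·4.085 = 0.817 in (exactly 58/71)
Since P=2.200 > Ia=0.817: effective rainfall P−Ia = 491/355 in
Runoff Q = (P−Ia)²/(P−Ia+S) = (1.383)²/(1.383+4.085) = 241081/689055 ≈ 0.350 in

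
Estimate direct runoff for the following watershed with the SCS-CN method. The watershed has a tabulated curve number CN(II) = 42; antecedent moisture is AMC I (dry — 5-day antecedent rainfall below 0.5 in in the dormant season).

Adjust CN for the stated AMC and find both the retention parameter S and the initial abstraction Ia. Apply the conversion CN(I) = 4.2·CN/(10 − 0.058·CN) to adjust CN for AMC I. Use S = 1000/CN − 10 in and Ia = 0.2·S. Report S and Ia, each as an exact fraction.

S = 14500/441 in ≈ 32.880 in; Ia = 2900/441 in ≈ 6.576 in

Adjust CN=42 to AMC I: 4.2·42/(10 − 0.058·42) → (882/5) ÷ (1891/250) = 44100/1891 ≈ 23.321
Retention S: 1000/CN − 10 with CN=23.321 → S = 14500/441 ≈ 32.880 in
Ia = 0.2S: 0.2·32.880 = 6.576 in (exactly 2900/441)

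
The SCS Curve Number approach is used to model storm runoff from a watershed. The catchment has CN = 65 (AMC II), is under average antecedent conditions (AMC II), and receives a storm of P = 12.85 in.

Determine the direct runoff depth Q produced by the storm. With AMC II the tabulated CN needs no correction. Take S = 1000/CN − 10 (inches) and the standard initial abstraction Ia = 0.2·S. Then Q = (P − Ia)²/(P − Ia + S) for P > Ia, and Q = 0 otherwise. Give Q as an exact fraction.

Q = 9369721/1159860 in ≈ 8.078 in

CN(II) = 65; AMC II needs no correction.
S = 1000/65 − 10 = 70/13 in ≈ 5.385 in
Ia = 0.2S: 0.2·5.385 = 1.077 in (exactly 14/13)
Excess rainfall: 12.850 − 1.077 = 11.773 in; P > Ia so Q > 0
Q: (3061/260)² ÷ (4461/260) = 9369721/1159860 in (≈ 8.078 in)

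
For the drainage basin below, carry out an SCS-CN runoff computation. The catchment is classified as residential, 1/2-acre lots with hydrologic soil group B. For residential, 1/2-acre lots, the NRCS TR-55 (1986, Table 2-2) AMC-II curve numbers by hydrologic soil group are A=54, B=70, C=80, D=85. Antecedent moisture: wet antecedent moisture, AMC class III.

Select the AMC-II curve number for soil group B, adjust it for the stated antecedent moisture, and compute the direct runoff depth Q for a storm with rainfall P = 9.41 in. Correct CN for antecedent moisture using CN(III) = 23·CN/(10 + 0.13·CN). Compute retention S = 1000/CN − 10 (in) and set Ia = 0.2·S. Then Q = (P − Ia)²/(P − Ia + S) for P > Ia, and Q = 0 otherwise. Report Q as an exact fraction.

Q = 21170541001/2825566100 in ≈ 7.492 in

NRCS table: residential, 1/2-acre lots, soil group B → CN(II) = 70
CN(III) from CN(II)=70: (23·70)/(10 + 0.13·70) = 16100/191 ≈ 84.293
Retention S: 1000/CN − 10 with CN=84.293 → S = 300/161 ≈ 1.863 in
Ia = 0.2·(300/161) = 60/161 in ≈ 0.373 in
Excess rainfall: 9.410 − 0.373 = 9.037 in; P > Ia so Q > 0
Q = (145501/16100)²/((145501/16100) + 300/161) = (21170541001/259210000)/(175501/16100) = 21170541001/2825566100 in ≈ 7.492 in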